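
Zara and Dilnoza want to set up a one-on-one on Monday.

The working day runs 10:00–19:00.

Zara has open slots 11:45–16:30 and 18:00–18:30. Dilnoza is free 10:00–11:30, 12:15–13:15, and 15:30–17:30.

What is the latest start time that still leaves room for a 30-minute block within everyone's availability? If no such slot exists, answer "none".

Zara ∩ Dilnoza: 12:15–13:15, 15:30–16:30.
Windows ≥ 30 min: 12:15–13:15, 15:30–16:30.
Latest start in the last window 15:30–16:30 is 16:30 − 30 min = 16:00.

16:00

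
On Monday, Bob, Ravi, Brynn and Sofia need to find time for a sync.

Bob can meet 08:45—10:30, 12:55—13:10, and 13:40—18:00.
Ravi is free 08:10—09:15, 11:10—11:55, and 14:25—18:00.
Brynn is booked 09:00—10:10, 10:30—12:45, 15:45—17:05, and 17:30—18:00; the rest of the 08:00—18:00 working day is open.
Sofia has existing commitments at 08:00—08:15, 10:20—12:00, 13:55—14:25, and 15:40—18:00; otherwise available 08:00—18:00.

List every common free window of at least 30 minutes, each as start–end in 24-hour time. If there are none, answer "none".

14:25–15:40

Brynn free within 08:00–18:00: 08:00–09:00, 10:10–10:30, 12:45–15:45, 17:05–17:30.
Sofia free within 08:00–18:00: 08:15–10:20, 12:00–13:55, 14:25–15:40.
Bob ∩ Ravi: 08:45–09:15, 14:25–18:00.
Bob ∩ Ravi ∩ Brynn: 08:45–09:00, 14:25–15:45, 17:05–17:30.
Bob ∩ Ravi ∩ Brynn ∩ Sofia: 08:45–09:00, 14:25–15:40.
Windows ≥ 30 min: 14:25–15:40.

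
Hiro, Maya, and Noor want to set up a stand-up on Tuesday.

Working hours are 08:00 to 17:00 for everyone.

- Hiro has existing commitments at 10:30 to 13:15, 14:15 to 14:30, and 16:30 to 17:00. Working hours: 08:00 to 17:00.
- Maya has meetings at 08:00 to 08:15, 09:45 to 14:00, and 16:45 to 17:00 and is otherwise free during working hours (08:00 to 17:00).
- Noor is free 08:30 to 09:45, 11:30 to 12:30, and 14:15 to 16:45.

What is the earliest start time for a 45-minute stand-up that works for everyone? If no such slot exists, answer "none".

08:30

Hiro free within 08:00–17:00: 08:00–10:30, 13:15–14:15, 14:30–16:30.
Maya free within 08:00–17:00: 08:15–09:45, 14:00–16:45.
Hiro ∩ Maya: 08:15–09:45, 14:00–14:15, 14:30–16:30.
Hiro ∩ Maya ∩ Noor: 08:30–09:45, 14:30–16:30.
Windows ≥ 45 min: 08:30–09:45, 14:30–16:30.
Earliest such window starts at 08:30.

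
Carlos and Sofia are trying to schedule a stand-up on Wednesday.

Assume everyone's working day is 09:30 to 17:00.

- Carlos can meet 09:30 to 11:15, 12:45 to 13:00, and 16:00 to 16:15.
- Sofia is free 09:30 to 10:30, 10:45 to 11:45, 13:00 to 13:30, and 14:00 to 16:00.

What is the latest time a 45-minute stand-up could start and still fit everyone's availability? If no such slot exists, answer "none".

09:45

Carlos ∩ Sofia: 09:30–10:30, 10:45–11:15.
Windows ≥ 45 min: 09:30–10:30.
Latest start in the last window 09:30–10:30 is 10:30 − 45 min = 09:45.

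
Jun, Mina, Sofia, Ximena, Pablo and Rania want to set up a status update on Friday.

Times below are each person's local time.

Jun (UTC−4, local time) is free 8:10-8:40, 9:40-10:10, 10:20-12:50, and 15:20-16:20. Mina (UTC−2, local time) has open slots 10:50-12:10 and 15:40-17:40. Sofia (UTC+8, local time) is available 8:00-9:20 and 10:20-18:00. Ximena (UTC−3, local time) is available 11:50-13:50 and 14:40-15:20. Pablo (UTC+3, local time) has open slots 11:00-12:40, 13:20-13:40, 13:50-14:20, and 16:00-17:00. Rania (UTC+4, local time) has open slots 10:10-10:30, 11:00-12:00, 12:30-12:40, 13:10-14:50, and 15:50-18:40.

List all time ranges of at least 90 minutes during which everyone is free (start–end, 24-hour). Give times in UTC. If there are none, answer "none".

none

Jun → UTC: 12:10–12:40, 13:40–14:10, 14:20–16:50, 19:20–20:20.
Mina → UTC: 12:50–14:10, 17:40–19:40.
Sofia → UTC: 00:00–01:20, 02:20–10:00.
Ximena → UTC: 14:50–16:50, 17:40–18:20.
Pablo → UTC: 08:00–09:40, 10:20–10:40, 10:50–11:20, 13:00–14:00.
Rania → UTC: 06:10–06:30, 07:00–08:00, 08:30–08:40, 09:10–10:50, 11:50–14:40.
Jun ∩ Mina: 13:40–14:10, 19:20–19:40.
Jun ∩ Mina ∩ Sofia: (none).
Jun ∩ Mina ∩ Sofia ∩ Ximena: (none).
Jun ∩ Mina ∩ Sofia ∩ Ximena ∩ Pablo: (none).
Jun ∩ Mina ∩ Sofia ∩ Ximena ∩ Pablo ∩ Rania: (none).
Windows ≥ 90 min: (none).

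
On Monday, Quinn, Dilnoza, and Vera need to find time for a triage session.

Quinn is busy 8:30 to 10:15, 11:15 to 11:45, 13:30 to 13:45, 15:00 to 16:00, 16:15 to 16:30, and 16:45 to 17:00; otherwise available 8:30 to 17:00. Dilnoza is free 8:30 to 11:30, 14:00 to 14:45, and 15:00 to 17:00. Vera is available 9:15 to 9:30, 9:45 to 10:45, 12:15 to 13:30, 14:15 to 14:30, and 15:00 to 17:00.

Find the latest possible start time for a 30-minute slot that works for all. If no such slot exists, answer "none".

10:15

Quinn free within 08:30–17:00: 10:15–11:15, 11:45–13:30, 13:45–15:00, 16:00–16:15, 16:30–16:45.
Quinn ∩ Dilnoza: 10:15–11:15, 14:00–14:45, 16:00–16:15, 16:30–16:45.
Quinn ∩ Dilnoza ∩ Vera: 10:15–10:45, 14:15–14:30, 16:00–16:15, 16:30–16:45.
Windows ≥ 30 min: 10:15–10:45.
Latest start in the last window 10:15–10:45 is 10:45 − 30 min = 10:15.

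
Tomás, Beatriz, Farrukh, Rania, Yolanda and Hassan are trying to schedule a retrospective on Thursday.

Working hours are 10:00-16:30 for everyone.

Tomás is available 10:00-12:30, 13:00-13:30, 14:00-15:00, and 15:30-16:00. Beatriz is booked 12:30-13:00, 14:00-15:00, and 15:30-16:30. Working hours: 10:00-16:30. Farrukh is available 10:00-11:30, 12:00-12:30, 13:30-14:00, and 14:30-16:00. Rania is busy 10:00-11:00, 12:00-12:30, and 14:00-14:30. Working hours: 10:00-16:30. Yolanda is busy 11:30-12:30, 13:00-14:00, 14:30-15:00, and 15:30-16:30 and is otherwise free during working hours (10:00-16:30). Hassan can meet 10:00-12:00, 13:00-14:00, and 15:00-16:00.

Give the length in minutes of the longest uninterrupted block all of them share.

30 minutes

Beatriz free within 10:00–16:30: 10:00–12:30, 13:00–14:00, 15:00–15:30.
Rania free within 10:00–16:30: 11:00–12:00, 12:30–14:00, 14:30–16:30.
Yolanda free within 10:00–16:30: 10:00–11:30, 12:30–13:00, 14:00–14:30, 15:00–15:30.
Tomás ∩ Beatriz: 10:00–12:30, 13:00–13:30.
Tomás ∩ Beatriz ∩ Farrukh: 10:00–11:30, 12:00–12:30.
Tomás ∩ Beatriz ∩ Farrukh ∩ Rania: 11:00–11:30.
Tomás ∩ Beatriz ∩ Farrukh ∩ Rania ∩ Yolanda: 11:00–11:30.
Tomás ∩ Beatriz ∩ Farrukh ∩ Rania ∩ Yolanda ∩ Hassan: 11:00–11:30.
Single common window of 30 minutes.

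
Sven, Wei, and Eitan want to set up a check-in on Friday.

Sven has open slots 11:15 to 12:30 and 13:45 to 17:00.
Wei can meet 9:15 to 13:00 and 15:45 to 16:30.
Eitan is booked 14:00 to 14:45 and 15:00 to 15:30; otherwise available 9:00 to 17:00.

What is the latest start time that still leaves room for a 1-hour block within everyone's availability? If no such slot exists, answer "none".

11:30

Eitan free within 09:00–17:00: 09:00–14:00, 14:45–15:00, 15:30–17:00.
Sven ∩ Wei: 11:15–12:30, 15:45–16:30.
Sven ∩ Wei ∩ Eitan: 11:15–12:30, 15:45–16:30.
Windows ≥ 60 min: 11:15–12:30.
Latest start in the last window 11:15–12:30 is 12:30 − 60 min = 11:30.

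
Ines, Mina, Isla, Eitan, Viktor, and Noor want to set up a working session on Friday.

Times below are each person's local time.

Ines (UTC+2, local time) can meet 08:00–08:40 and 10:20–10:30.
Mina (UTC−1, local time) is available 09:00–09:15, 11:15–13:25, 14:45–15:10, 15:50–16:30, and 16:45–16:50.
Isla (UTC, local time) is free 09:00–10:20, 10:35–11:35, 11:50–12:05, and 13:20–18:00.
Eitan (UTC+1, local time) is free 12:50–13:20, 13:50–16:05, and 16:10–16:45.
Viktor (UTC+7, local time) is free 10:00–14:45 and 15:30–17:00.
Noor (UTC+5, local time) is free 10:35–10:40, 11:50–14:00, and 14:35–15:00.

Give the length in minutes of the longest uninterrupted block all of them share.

Ines → UTC: 06:00–06:40, 08:20–08:30.
Mina → UTC: 10:00–10:15, 12:15–14:25, 15:45–16:10, 16:50–17:30, 17:45–17:50.
Isla → UTC: 09:00–10:20, 10:35–11:35, 11:50–12:05, 13:20–18:00.
Eitan → UTC: 11:50–12:20, 12:50–15:05, 15:10–15:45.
Viktor → UTC: 03:00–07:45, 08:30–10:00.
Noor → UTC: 05:35–05:40, 06:50–09:00, 09:35–10:00.
Ines ∩ Mina: (none).
Ines ∩ Mina ∩ Isla: (none).
Ines ∩ Mina ∩ Isla ∩ Eitan: (none).
Ines ∩ Mina ∩ Isla ∩ Eitan ∩ Viktor: (none).
Ines ∩ Mina ∩ Isla ∩ Eitan ∩ Viktor ∩ Noor: (none).
No common window.

0 minutes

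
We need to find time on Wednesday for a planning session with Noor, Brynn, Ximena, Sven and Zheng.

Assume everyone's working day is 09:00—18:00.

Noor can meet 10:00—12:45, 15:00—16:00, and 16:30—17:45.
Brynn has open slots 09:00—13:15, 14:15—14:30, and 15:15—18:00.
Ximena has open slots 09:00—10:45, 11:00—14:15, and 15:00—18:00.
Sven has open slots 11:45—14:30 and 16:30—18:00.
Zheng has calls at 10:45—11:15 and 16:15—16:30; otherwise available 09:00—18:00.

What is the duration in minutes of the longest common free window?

Zheng free within 09:00–18:00: 09:00–10:45, 11:15–16:15, 16:30–18:00.
Noor ∩ Brynn: 10:00–12:45, 15:15–16:00, 16:30–17:45.
Noor ∩ Brynn ∩ Ximena: 10:00–10:45, 11:00–12:45, 15:15–16:00, 16:30–17:45.
Noor ∩ Brynn ∩ Ximena ∩ Sven: 11:45–12:45, 16:30–17:45.
Noor ∩ Brynn ∩ Ximena ∩ Sven ∩ Zheng: 11:45–12:45, 16:30–17:45.
Common window lengths: 60, 75 min; longest is 75.

75 minutes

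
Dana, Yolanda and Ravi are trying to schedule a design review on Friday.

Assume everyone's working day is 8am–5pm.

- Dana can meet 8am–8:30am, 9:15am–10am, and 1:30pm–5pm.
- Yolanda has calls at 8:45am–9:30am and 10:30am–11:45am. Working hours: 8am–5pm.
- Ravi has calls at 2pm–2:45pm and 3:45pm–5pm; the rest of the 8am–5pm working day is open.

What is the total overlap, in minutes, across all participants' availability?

Yolanda free within 08:00–17:00: 08:00–08:45, 09:30–10:30, 11:45–17:00.
Ravi free within 08:00–17:00: 08:00–14:00, 14:45–15:45.
Dana ∩ Yolanda: 08:00–08:30, 09:30–10:00, 13:30–17:00.
Dana ∩ Yolanda ∩ Ravi: 08:00–08:30, 09:30–10:00, 13:30–14:00, 14:45–15:45.
Total common minutes: 30 + 30 + 30 + 60 = 150.

150 minutes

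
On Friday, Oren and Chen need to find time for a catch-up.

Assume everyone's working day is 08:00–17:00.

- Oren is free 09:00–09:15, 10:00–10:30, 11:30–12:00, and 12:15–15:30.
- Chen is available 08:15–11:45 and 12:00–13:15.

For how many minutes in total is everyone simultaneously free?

120 minutes

Oren ∩ Chen: 09:00–09:15, 10:00–10:30, 11:30–11:45, 12:15–13:15.
Total common minutes: 15 + 30 + 15 + 60 = 120.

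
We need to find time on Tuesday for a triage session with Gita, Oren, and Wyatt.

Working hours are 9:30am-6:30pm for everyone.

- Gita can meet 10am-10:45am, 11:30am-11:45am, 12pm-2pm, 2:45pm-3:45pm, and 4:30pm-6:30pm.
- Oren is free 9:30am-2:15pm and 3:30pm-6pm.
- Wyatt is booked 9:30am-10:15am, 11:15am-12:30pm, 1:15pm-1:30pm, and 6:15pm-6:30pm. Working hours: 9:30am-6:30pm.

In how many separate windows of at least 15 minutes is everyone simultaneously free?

5

Wyatt free within 09:30–18:30: 10:15–11:15, 12:30–13:15, 13:30–18:15.
Gita ∩ Oren: 10:00–10:45, 11:30–11:45, 12:00–14:00, 15:30–15:45, 16:30–18:00.
Gita ∩ Oren ∩ Wyatt: 10:15–10:45, 12:30–13:15, 13:30–14:00, 15:30–15:45, 16:30–18:00.
Windows ≥ 15 min: 10:15–10:45, 12:30–13:15, 13:30–14:00, 15:30–15:45, 16:30–18:00.
That's 5 windows.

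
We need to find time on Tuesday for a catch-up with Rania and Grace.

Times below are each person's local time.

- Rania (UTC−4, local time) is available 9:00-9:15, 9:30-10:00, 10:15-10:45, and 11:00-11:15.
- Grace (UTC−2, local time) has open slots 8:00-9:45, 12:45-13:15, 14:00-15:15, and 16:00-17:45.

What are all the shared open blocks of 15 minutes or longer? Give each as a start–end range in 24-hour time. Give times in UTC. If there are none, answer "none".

15:00–15:15

Rania → UTC: 13:00–13:15, 13:30–14:00, 14:15–14:45, 15:00–15:15.
Grace → UTC: 10:00–11:45, 14:45–15:15, 16:00–17:15, 18:00–19:45.
Rania ∩ Grace: 15:00–15:15.
Windows ≥ 15 min: 15:00–15:15.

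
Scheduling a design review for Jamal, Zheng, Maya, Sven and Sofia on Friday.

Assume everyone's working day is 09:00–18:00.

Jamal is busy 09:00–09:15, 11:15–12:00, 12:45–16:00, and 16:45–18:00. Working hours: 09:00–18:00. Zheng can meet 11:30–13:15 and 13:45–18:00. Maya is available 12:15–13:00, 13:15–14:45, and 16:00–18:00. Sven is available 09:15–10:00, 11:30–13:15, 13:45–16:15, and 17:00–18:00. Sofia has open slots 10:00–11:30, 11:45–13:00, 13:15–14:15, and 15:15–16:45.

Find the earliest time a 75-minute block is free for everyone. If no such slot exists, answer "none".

none

Jamal free within 09:00–18:00: 09:15–11:15, 12:00–12:45, 16:00–16:45.
Jamal ∩ Zheng: 12:00–12:45, 16:00–16:45.
Jamal ∩ Zheng ∩ Maya: 12:15–12:45, 16:00–16:45.
Jamal ∩ Zheng ∩ Maya ∩ Sven: 12:15–12:45, 16:00–16:15.
Jamal ∩ Zheng ∩ Maya ∩ Sven ∩ Sofia: 12:15–12:45, 16:00–16:15.
Windows ≥ 75 min: (none).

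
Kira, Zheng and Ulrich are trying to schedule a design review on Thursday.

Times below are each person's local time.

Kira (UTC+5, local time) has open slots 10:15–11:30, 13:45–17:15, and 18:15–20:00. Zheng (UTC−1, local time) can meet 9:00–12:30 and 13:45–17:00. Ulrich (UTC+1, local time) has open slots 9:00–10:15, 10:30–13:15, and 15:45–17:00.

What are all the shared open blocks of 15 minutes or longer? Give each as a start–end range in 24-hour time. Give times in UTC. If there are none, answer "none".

Kira → UTC: 05:15–06:30, 08:45–12:15, 13:15–15:00.
Zheng → UTC: 10:00–13:30, 14:45–18:00.
Ulrich → UTC: 08:00–09:15, 09:30–12:15, 14:45–16:00.
Kira ∩ Zheng: 10:00–12:15, 13:15–13:30, 14:45–15:00.
Kira ∩ Zheng ∩ Ulrich: 10:00–12:15, 14:45–15:00.
Windows ≥ 15 min: 10:00–12:15, 14:45–15:00.

10:00–12:15, 14:45–15:00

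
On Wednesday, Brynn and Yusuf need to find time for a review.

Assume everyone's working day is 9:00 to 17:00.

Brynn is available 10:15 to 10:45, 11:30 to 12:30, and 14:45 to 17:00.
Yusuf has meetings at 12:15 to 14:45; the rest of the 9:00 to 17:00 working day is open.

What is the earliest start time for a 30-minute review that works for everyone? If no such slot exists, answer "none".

Yusuf free within 09:00–17:00: 09:00–12:15, 14:45–17:00.
Brynn ∩ Yusuf: 10:15–10:45, 11:30–12:15, 14:45–17:00.
Windows ≥ 30 min: 10:15–10:45, 11:30–12:15, 14:45–17:00.
Earliest such window starts at 10:15.

10:15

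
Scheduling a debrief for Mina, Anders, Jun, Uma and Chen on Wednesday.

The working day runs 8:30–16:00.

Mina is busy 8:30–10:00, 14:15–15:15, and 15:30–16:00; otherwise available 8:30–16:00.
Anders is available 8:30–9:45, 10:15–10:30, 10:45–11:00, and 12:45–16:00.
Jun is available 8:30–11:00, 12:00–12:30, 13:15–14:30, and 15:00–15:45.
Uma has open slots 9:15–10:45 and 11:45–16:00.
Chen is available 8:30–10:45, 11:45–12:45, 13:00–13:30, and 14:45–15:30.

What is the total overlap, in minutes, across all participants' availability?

Mina free within 08:30–16:00: 10:00–14:15, 15:15–15:30.
Mina ∩ Anders: 10:15–10:30, 10:45–11:00, 12:45–14:15, 15:15–15:30.
Mina ∩ Anders ∩ Jun: 10:15–10:30, 10:45–11:00, 13:15–14:15, 15:15–15:30.
Mina ∩ Anders ∩ Jun ∩ Uma: 10:15–10:30, 13:15–14:15, 15:15–15:30.
Mina ∩ Anders ∩ Jun ∩ Uma ∩ Chen: 10:15–10:30, 13:15–13:30, 15:15–15:30.
Total common minutes: 15 + 15 + 15 = 45.

45 minutes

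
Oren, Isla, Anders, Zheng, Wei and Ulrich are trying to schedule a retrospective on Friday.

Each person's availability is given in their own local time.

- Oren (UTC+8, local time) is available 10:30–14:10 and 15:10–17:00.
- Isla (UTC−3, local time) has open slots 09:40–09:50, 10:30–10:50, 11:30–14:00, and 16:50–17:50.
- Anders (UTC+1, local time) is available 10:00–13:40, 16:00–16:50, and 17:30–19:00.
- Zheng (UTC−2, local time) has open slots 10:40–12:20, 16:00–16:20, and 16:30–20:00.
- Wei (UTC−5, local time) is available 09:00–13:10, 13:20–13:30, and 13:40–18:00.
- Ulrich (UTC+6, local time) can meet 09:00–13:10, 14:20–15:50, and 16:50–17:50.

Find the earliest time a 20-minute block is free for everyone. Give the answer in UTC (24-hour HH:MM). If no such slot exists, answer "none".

Oren → UTC: 02:30–06:10, 07:10–09:00.
Isla → UTC: 12:40–12:50, 13:30–13:50, 14:30–17:00, 19:50–20:50.
Anders → UTC: 09:00–12:40, 15:00–15:50, 16:30–18:00.
Zheng → UTC: 12:40–14:20, 18:00–18:20, 18:30–22:00.
Wei → UTC: 14:00–18:10, 18:20–18:30, 18:40–23:00.
Ulrich → UTC: 03:00–07:10, 08:20–09:50, 10:50–11:50.
Oren ∩ Isla: (none).
Oren ∩ Isla ∩ Anders: (none).
Oren ∩ Isla ∩ Anders ∩ Zheng: (none).
Oren ∩ Isla ∩ Anders ∩ Zheng ∩ Wei: (none).
Oren ∩ Isla ∩ Anders ∩ Zheng ∩ Wei ∩ Ulrich: (none).
Windows ≥ 20 min: (none).

none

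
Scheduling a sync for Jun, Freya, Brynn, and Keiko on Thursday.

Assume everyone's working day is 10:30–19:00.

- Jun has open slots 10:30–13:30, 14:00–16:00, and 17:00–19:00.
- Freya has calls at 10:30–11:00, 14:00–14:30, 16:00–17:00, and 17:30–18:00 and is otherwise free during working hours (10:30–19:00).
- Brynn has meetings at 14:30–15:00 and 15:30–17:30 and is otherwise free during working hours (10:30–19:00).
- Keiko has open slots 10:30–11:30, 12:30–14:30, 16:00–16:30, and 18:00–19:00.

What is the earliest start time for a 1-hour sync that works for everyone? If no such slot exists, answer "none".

Freya free within 10:30–19:00: 11:00–14:00, 14:30–16:00, 17:00–17:30, 18:00–19:00.
Brynn free within 10:30–19:00: 10:30–14:30, 15:00–15:30, 17:30–19:00.
Jun ∩ Freya: 11:00–13:30, 14:30–16:00, 17:00–17:30, 18:00–19:00.
Jun ∩ Freya ∩ Brynn: 11:00–13:30, 15:00–15:30, 18:00–19:00.
Jun ∩ Freya ∩ Brynn ∩ Keiko: 11:00–11:30, 12:30–13:30, 18:00–19:00.
Windows ≥ 60 min: 12:30–13:30, 18:00–19:00.
Earliest such window starts at 12:30.

12:30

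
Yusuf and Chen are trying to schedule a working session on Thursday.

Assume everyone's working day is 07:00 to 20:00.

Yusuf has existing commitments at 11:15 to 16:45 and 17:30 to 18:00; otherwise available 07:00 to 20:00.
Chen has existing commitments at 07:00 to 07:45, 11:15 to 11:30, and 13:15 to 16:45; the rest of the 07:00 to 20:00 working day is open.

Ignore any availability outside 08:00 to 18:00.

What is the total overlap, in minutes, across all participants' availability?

Yusuf free within 07:00–20:00: 07:00–11:15, 16:45–17:30, 18:00–20:00.
Chen free within 07:00–20:00: 07:45–11:15, 11:30–13:15, 16:45–20:00.
Yusuf ∩ Chen: 07:45–11:15, 16:45–17:30, 18:00–20:00.
Restricted to 08:00–18:00: 08:00–11:15, 16:45–17:30.
Total common minutes: 195 + 45 = 240.

240 minutes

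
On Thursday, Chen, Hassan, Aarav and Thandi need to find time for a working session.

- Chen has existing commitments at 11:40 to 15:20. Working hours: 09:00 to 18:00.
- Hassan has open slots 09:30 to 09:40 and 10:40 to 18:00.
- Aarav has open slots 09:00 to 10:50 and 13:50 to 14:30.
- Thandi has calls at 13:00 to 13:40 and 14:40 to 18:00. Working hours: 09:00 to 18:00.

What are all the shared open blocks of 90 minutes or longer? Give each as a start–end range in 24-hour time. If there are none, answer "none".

Chen free within 09:00–18:00: 09:00–11:40, 15:20–18:00.
Thandi free within 09:00–18:00: 09:00–13:00, 13:40–14:40.
Chen ∩ Hassan: 09:30–09:40, 10:40–11:40, 15:20–18:00.
Chen ∩ Hassan ∩ Aarav: 09:30–09:40, 10:40–10:50.
Chen ∩ Hassan ∩ Aarav ∩ Thandi: 09:30–09:40, 10:40–10:50.
Windows ≥ 90 min: (none).

none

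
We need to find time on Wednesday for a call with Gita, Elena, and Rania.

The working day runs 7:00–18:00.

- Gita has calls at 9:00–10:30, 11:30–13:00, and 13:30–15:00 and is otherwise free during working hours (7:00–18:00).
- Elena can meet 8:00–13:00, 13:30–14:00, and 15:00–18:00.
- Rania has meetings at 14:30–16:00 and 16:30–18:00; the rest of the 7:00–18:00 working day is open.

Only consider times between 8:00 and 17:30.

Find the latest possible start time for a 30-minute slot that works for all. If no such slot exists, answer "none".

16:00

Gita free within 07:00–18:00: 07:00–09:00, 10:30–11:30, 13:00–13:30, 15:00–18:00.
Rania free within 07:00–18:00: 07:00–14:30, 16:00–16:30.
Gita ∩ Elena: 08:00–09:00, 10:30–11:30, 15:00–18:00.
Gita ∩ Elena ∩ Rania: 08:00–09:00, 10:30–11:30, 16:00–16:30.
Restricted to 08:00–17:30: 08:00–09:00, 10:30–11:30, 16:00–16:30.
Windows ≥ 30 min: 08:00–09:00, 10:30–11:30, 16:00–16:30.
Latest start in the last window 16:00–16:30 is 16:30 − 30 min = 16:00.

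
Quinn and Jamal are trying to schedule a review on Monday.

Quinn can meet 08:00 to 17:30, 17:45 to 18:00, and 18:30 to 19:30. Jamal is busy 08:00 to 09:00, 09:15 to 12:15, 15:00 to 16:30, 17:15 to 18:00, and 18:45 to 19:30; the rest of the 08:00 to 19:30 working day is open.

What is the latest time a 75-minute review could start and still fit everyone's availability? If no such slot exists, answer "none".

Jamal free within 08:00–19:30: 09:00–09:15, 12:15–15:00, 16:30–17:15, 18:00–18:45.
Quinn ∩ Jamal: 09:00–09:15, 12:15–15:00, 16:30–17:15, 18:30–18:45.
Windows ≥ 75 min: 12:15–15:00.
Latest start in the last window 12:15–15:00 is 15:00 − 75 min = 13:45.

13:45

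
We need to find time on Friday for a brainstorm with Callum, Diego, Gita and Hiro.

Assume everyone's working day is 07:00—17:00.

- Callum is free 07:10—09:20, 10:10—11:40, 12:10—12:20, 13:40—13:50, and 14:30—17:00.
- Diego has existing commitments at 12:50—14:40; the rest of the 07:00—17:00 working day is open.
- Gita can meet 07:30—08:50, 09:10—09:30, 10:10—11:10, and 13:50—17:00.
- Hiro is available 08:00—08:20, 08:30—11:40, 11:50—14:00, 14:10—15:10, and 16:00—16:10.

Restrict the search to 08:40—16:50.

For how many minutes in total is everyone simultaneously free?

120 minutes

Diego free within 07:00–17:00: 07:00–12:50, 14:40–17:00.
Callum ∩ Diego: 07:10–09:20, 10:10–11:40, 12:10–12:20, 14:40–17:00.
Callum ∩ Diego ∩ Gita: 07:30–08:50, 09:10–09:20, 10:10–11:10, 14:40–17:00.
Callum ∩ Diego ∩ Gita ∩ Hiro: 08:00–08:20, 08:30–08:50, 09:10–09:20, 10:10–11:10, 14:40–15:10, 16:00–16:10.
Restricted to 08:40–16:50: 08:40–08:50, 09:10–09:20, 10:10–11:10, 14:40–15:10, 16:00–16:10.
Total common minutes: 10 + 10 + 60 + 30 + 10 = 120.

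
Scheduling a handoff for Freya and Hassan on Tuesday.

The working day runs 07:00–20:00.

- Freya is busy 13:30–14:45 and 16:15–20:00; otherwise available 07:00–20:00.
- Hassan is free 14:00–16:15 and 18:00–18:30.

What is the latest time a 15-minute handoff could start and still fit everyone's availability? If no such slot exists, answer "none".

Freya free within 07:00–20:00: 07:00–13:30, 14:45–16:15.
Freya ∩ Hassan: 14:45–16:15.
Windows ≥ 15 min: 14:45–16:15.
Latest start in the last window 14:45–16:15 is 16:15 − 15 min = 16:00.

16:00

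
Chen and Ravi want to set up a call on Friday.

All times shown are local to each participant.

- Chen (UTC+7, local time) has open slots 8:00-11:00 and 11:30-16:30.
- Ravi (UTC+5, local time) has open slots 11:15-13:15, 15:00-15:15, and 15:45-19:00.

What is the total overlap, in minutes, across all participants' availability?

Chen → UTC: 01:00–04:00, 04:30–09:30.
Ravi → UTC: 06:15–08:15, 10:00–10:15, 10:45–14:00.
Chen ∩ Ravi: 06:15–08:15.
Total common minutes: 120.

120 minutes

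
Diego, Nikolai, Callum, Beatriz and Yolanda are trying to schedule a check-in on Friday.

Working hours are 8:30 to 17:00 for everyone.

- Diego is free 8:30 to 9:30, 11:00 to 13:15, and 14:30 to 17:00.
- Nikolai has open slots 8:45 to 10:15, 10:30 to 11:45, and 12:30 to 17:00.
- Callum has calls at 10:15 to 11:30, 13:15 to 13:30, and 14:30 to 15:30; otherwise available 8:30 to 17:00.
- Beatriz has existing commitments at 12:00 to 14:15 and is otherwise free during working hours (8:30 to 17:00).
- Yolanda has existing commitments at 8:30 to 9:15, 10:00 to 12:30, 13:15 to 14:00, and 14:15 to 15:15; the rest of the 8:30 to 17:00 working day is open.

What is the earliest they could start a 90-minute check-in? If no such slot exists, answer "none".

Callum free within 08:30–17:00: 08:30–10:15, 11:30–13:15, 13:30–14:30, 15:30–17:00.
Beatriz free within 08:30–17:00: 08:30–12:00, 14:15–17:00.
Yolanda free within 08:30–17:00: 09:15–10:00, 12:30–13:15, 14:00–14:15, 15:15–17:00.
Diego ∩ Nikolai: 08:45–09:30, 11:00–11:45, 12:30–13:15, 14:30–17:00.
Diego ∩ Nikolai ∩ Callum: 08:45–09:30, 11:30–11:45, 12:30–13:15, 15:30–17:00.
Diego ∩ Nikolai ∩ Callum ∩ Beatriz: 08:45–09:30, 11:30–11:45, 15:30–17:00.
Diego ∩ Nikolai ∩ Callum ∩ Beatriz ∩ Yolanda: 09:15–09:30, 15:30–17:00.
Windows ≥ 90 min: 15:30–17:00.
Earliest such window starts at 15:30.

15:30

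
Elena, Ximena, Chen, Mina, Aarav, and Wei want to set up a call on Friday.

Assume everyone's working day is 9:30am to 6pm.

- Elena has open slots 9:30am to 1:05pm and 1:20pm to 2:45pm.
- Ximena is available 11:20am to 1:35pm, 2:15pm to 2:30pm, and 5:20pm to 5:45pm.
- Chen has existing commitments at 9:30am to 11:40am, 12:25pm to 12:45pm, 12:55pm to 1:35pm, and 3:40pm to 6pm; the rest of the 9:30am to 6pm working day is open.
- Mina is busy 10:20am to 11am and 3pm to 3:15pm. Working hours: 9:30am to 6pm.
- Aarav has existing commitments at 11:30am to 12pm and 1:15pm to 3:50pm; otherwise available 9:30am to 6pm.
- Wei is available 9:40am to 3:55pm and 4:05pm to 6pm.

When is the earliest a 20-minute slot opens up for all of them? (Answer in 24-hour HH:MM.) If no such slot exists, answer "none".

12:00

Chen free within 09:30–18:00: 11:40–12:25, 12:45–12:55, 13:35–15:40.
Mina free within 09:30–18:00: 09:30–10:20, 11:00–15:00, 15:15–18:00.
Aarav free within 09:30–18:00: 09:30–11:30, 12:00–13:15, 15:50–18:00.
Elena ∩ Ximena: 11:20–13:05, 13:20–13:35, 14:15–14:30.
Elena ∩ Ximena ∩ Chen: 11:40–12:25, 12:45–12:55, 14:15–14:30.
Elena ∩ Ximena ∩ Chen ∩ Mina: 11:40–12:25, 12:45–12:55, 14:15–14:30.
Elena ∩ Ximena ∩ Chen ∩ Mina ∩ Aarav: 12:00–12:25, 12:45–12:55.
Elena ∩ Ximena ∩ Chen ∩ Mina ∩ Aarav ∩ Wei: 12:00–12:25, 12:45–12:55.
Windows ≥ 20 min: 12:00–12:25.
Earliest such window starts at 12:00.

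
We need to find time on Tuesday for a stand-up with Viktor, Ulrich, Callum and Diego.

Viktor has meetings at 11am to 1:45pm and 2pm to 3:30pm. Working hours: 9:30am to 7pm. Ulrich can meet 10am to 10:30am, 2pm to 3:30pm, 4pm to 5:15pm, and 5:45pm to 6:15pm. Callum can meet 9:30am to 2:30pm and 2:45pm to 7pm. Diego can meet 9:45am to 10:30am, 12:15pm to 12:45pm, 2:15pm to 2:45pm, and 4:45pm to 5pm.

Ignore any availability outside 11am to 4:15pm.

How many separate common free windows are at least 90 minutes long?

0

Viktor free within 09:30–19:00: 09:30–11:00, 13:45–14:00, 15:30–19:00.
Viktor ∩ Ulrich: 10:00–10:30, 16:00–17:15, 17:45–18:15.
Viktor ∩ Ulrich ∩ Callum: 10:00–10:30, 16:00–17:15, 17:45–18:15.
Viktor ∩ Ulrich ∩ Callum ∩ Diego: 10:00–10:30, 16:45–17:00.
Restricted to 11:00–16:15: (none).
Windows ≥ 90 min: (none).
That's 0 windows.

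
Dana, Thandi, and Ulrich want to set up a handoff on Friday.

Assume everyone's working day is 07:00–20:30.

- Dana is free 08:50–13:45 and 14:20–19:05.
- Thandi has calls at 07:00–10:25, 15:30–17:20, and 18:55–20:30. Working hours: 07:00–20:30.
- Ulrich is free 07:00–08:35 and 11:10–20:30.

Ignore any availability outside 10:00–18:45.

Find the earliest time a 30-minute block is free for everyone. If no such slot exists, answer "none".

11:10

Thandi free within 07:00–20:30: 10:25–15:30, 17:20–18:55.
Dana ∩ Thandi: 10:25–13:45, 14:20–15:30, 17:20–18:55.
Dana ∩ Thandi ∩ Ulrich: 11:10–13:45, 14:20–15:30, 17:20–18:55.
Restricted to 10:00–18:45: 11:10–13:45, 14:20–15:30, 17:20–18:45.
Windows ≥ 30 min: 11:10–13:45, 14:20–15:30, 17:20–18:45.
Earliest such window starts at 11:10.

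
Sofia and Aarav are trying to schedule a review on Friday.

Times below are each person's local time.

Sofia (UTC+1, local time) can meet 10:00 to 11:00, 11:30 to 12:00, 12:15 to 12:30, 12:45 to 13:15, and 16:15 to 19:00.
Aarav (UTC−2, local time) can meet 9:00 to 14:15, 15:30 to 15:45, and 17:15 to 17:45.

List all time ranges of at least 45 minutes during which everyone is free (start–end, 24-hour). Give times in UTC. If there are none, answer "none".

15:15–16:15

Sofia → UTC: 09:00–10:00, 10:30–11:00, 11:15–11:30, 11:45–12:15, 15:15–18:00.
Aarav → UTC: 11:00–16:15, 17:30–17:45, 19:15–19:45.
Sofia ∩ Aarav: 11:15–11:30, 11:45–12:15, 15:15–16:15, 17:30–17:45.
Windows ≥ 45 min: 15:15–16:15.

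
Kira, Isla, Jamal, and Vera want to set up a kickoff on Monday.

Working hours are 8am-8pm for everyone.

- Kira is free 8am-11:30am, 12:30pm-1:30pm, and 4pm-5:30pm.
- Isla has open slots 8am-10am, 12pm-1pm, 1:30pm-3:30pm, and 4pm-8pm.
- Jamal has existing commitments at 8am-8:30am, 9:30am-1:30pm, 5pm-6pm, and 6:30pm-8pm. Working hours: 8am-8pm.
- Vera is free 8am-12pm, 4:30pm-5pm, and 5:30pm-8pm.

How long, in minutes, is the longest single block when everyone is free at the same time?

60 minutes

Jamal free within 08:00–20:00: 08:30–09:30, 13:30–17:00, 18:00–18:30.
Kira ∩ Isla: 08:00–10:00, 12:30–13:00, 16:00–17:30.
Kira ∩ Isla ∩ Jamal: 08:30–09:30, 16:00–17:00.
Kira ∩ Isla ∩ Jamal ∩ Vera: 08:30–09:30, 16:30–17:00.
Common window lengths: 60, 30 min; longest is 60.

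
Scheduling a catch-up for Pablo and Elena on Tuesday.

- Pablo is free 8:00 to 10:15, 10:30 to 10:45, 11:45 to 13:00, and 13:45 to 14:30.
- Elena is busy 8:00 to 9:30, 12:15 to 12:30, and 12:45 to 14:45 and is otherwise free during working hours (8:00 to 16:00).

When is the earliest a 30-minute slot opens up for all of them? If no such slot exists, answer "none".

09:30

Elena free within 08:00–16:00: 09:30–12:15, 12:30–12:45, 14:45–16:00.
Pablo ∩ Elena: 09:30–10:15, 10:30–10:45, 11:45–12:15, 12:30–12:45.
Windows ≥ 30 min: 09:30–10:15, 11:45–12:15.
Earliest such window starts at 09:30.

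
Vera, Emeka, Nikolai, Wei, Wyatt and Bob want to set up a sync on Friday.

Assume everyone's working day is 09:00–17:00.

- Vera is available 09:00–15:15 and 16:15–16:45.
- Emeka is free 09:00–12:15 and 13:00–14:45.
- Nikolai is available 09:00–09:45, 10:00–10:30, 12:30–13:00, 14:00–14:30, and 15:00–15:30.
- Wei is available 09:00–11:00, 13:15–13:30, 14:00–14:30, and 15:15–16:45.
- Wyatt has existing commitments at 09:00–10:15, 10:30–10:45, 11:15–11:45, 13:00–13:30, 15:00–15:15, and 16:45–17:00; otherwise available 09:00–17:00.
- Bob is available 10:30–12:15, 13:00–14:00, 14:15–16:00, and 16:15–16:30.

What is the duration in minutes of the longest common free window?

Wyatt free within 09:00–17:00: 10:15–10:30, 10:45–11:15, 11:45–13:00, 13:30–15:00, 15:15–16:45.
Vera ∩ Emeka: 09:00–12:15, 13:00–14:45.
Vera ∩ Emeka ∩ Nikolai: 09:00–09:45, 10:00–10:30, 14:00–14:30.
Vera ∩ Emeka ∩ Nikolai ∩ Wei: 09:00–09:45, 10:00–10:30, 14:00–14:30.
Vera ∩ Emeka ∩ Nikolai ∩ Wei ∩ Wyatt: 10:15–10:30, 14:00–14:30.
Vera ∩ Emeka ∩ Nikolai ∩ Wei ∩ Wyatt ∩ Bob: 14:15–14:30.
Single common window of 15 minutes.

15 minutes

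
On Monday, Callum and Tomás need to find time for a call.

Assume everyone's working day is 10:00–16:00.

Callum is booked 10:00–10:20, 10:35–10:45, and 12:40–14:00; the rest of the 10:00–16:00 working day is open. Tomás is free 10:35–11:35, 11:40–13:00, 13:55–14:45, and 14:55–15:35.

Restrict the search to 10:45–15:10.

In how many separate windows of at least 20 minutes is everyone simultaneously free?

Callum free within 10:00–16:00: 10:20–10:35, 10:45–12:40, 14:00–16:00.
Callum ∩ Tomás: 10:45–11:35, 11:40–12:40, 14:00–14:45, 14:55–15:35.
Restricted to 10:45–15:10: 10:45–11:35, 11:40–12:40, 14:00–14:45, 14:55–15:10.
Windows ≥ 20 min: 10:45–11:35, 11:40–12:40, 14:00–14:45.
That's 3 windows.

3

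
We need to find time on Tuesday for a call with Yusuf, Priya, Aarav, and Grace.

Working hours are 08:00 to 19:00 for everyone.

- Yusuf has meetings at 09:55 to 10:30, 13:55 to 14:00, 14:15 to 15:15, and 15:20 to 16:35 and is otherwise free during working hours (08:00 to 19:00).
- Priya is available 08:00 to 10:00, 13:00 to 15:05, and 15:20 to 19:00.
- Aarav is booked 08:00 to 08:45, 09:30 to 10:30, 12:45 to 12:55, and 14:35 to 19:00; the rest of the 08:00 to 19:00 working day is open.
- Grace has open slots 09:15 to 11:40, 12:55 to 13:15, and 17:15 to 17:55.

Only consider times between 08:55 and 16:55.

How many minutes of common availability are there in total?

30 minutes

Yusuf free within 08:00–19:00: 08:00–09:55, 10:30–13:55, 14:00–14:15, 15:15–15:20, 16:35–19:00.
Aarav free within 08:00–19:00: 08:45–09:30, 10:30–12:45, 12:55–14:35.
Yusuf ∩ Priya: 08:00–09:55, 13:00–13:55, 14:00–14:15, 16:35–19:00.
Yusuf ∩ Priya ∩ Aarav: 08:45–09:30, 13:00–13:55, 14:00–14:15.
Yusuf ∩ Priya ∩ Aarav ∩ Grace: 09:15–09:30, 13:00–13:15.
Restricted to 08:55–16:55: 09:15–09:30, 13:00–13:15.
Total common minutes: 15 + 15 = 30.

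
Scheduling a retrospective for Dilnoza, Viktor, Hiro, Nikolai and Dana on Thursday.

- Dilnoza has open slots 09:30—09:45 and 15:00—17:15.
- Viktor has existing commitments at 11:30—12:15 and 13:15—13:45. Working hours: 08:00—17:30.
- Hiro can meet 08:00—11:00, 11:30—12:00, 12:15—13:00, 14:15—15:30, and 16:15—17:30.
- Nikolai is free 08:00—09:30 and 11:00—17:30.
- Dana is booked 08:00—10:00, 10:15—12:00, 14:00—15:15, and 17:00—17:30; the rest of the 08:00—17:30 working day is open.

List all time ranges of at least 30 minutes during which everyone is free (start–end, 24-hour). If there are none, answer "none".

16:15–17:00

Viktor free within 08:00–17:30: 08:00–11:30, 12:15–13:15, 13:45–17:30.
Dana free within 08:00–17:30: 10:00–10:15, 12:00–14:00, 15:15–17:00.
Dilnoza ∩ Viktor: 09:30–09:45, 15:00–17:15.
Dilnoza ∩ Viktor ∩ Hiro: 09:30–09:45, 15:00–15:30, 16:15–17:15.
Dilnoza ∩ Viktor ∩ Hiro ∩ Nikolai: 15:00–15:30, 16:15–17:15.
Dilnoza ∩ Viktor ∩ Hiro ∩ Nikolai ∩ Dana: 15:15–15:30, 16:15–17:00.
Windows ≥ 30 min: 16:15–17:00.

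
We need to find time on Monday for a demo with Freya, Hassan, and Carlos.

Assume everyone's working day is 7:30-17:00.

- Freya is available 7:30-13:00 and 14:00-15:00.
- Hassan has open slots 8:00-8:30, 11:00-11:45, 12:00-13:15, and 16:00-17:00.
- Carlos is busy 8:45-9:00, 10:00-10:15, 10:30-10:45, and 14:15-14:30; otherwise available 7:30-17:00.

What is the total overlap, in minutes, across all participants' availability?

135 minutes

Carlos free within 07:30–17:00: 07:30–08:45, 09:00–10:00, 10:15–10:30, 10:45–14:15, 14:30–17:00.
Freya ∩ Hassan: 08:00–08:30, 11:00–11:45, 12:00–13:00.
Freya ∩ Hassan ∩ Carlos: 08:00–08:30, 11:00–11:45, 12:00–13:00.
Total common minutes: 30 + 45 + 60 = 135.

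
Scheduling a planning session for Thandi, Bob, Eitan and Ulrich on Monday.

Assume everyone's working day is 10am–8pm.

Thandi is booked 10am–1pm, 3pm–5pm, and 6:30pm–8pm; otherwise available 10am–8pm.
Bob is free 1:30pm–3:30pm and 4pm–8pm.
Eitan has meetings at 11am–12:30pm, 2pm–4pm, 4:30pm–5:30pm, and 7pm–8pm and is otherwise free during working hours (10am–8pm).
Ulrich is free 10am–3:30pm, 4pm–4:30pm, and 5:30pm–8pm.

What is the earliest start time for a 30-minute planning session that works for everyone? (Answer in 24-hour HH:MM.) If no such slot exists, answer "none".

13:30

Thandi free within 10:00–20:00: 13:00–15:00, 17:00–18:30.
Eitan free within 10:00–20:00: 10:00–11:00, 12:30–14:00, 16:00–16:30, 17:30–19:00.
Thandi ∩ Bob: 13:30–15:00, 17:00–18:30.
Thandi ∩ Bob ∩ Eitan: 13:30–14:00, 17:30–18:30.
Thandi ∩ Bob ∩ Eitan ∩ Ulrich: 13:30–14:00, 17:30–18:30.
Windows ≥ 30 min: 13:30–14:00, 17:30–18:30.
Earliest such window starts at 13:30.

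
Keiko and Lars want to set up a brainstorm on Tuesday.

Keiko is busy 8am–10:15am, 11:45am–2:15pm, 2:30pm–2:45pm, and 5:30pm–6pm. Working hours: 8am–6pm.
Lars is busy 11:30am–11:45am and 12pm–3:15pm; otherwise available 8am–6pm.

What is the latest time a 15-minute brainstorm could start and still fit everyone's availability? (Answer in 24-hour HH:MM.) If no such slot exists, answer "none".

17:15

Keiko free within 08:00–18:00: 10:15–11:45, 14:15–14:30, 14:45–17:30.
Lars free within 08:00–18:00: 08:00–11:30, 11:45–12:00, 15:15–18:00.
Keiko ∩ Lars: 10:15–11:30, 15:15–17:30.
Windows ≥ 15 min: 10:15–11:30, 15:15–17:30.
Latest start in the last window 15:15–17:30 is 17:30 − 15 min = 17:15.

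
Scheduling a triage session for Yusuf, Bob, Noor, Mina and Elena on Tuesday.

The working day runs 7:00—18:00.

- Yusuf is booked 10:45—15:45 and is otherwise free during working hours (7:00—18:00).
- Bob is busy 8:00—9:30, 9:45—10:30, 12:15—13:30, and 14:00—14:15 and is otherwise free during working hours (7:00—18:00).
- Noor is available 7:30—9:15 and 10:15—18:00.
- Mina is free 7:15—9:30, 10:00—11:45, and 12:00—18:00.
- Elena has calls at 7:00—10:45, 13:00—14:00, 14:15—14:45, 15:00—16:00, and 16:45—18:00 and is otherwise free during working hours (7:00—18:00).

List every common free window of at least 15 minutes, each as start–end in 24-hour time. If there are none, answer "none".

16:00–16:45

Yusuf free within 07:00–18:00: 07:00–10:45, 15:45–18:00.
Bob free within 07:00–18:00: 07:00–08:00, 09:30–09:45, 10:30–12:15, 13:30–14:00, 14:15–18:00.
Elena free within 07:00–18:00: 10:45–13:00, 14:00–14:15, 14:45–15:00, 16:00–16:45.
Yusuf ∩ Bob: 07:00–08:00, 09:30–09:45, 10:30–10:45, 15:45–18:00.
Yusuf ∩ Bob ∩ Noor: 07:30–08:00, 10:30–10:45, 15:45–18:00.
Yusuf ∩ Bob ∩ Noor ∩ Mina: 07:30–08:00, 10:30–10:45, 15:45–18:00.
Yusuf ∩ Bob ∩ Noor ∩ Mina ∩ Elena: 16:00–16:45.
Windows ≥ 15 min: 16:00–16:45.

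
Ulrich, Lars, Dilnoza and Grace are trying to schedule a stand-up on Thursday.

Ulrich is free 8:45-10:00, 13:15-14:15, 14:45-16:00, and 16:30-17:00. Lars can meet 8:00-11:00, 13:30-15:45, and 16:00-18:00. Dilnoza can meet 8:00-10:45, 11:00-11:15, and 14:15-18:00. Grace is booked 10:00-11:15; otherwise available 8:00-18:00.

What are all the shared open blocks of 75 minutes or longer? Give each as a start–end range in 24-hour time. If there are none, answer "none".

Grace free within 08:00–18:00: 08:00–10:00, 11:15–18:00.
Ulrich ∩ Lars: 08:45–10:00, 13:30–14:15, 14:45–15:45, 16:30–17:00.
Ulrich ∩ Lars ∩ Dilnoza: 08:45–10:00, 14:45–15:45, 16:30–17:00.
Ulrich ∩ Lars ∩ Dilnoza ∩ Grace: 08:45–10:00, 14:45–15:45, 16:30–17:00.
Windows ≥ 75 min: 08:45–10:00.

08:45–10:00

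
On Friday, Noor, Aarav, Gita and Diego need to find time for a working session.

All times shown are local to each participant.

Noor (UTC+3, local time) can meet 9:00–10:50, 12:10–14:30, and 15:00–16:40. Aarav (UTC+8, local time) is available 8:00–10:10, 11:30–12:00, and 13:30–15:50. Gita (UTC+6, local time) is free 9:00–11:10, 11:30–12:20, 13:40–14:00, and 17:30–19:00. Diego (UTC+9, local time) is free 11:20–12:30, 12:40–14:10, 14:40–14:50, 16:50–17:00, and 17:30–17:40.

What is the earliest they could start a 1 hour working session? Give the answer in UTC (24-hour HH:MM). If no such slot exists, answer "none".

Noor → UTC: 06:00–07:50, 09:10–11:30, 12:00–13:40.
Aarav → UTC: 00:00–02:10, 03:30–04:00, 05:30–07:50.
Gita → UTC: 03:00–05:10, 05:30–06:20, 07:40–08:00, 11:30–13:00.
Diego → UTC: 02:20–03:30, 03:40–05:10, 05:40–05:50, 07:50–08:00, 08:30–08:40.
Noor ∩ Aarav: 06:00–07:50.
Noor ∩ Aarav ∩ Gita: 06:00–06:20, 07:40–07:50.
Noor ∩ Aarav ∩ Gita ∩ Diego: (none).
Windows ≥ 60 min: (none).

none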